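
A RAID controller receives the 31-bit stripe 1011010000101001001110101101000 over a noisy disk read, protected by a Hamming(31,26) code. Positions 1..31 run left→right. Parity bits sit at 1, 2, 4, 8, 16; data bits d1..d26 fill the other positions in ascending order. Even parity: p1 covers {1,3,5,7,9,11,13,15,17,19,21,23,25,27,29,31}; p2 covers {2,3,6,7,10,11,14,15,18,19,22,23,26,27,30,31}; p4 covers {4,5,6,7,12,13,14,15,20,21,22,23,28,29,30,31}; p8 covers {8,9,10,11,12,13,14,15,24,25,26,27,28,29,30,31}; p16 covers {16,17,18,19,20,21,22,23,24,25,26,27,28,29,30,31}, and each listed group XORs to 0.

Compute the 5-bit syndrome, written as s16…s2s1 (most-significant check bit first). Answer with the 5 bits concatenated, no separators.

s1 (pos 1,3,5,7,9,11,13,15,17,19,21,23,25,27,29,31): 1⊕1⊕0⊕0⊕0⊕1⊕1⊕0⊕0⊕1⊕1⊕1⊕1⊕0⊕0⊕0 = 0
s2 (pos 2,3,6,7,10,11,14,15,18,19,22,23,26,27,30,31): 0⊕1⊕1⊕0⊕0⊕1⊕0⊕0⊕0⊕1⊕0⊕1⊕1⊕0⊕0⊕0 = 0
s4 (pos 4,5,6,7,12,13,14,15,20,21,22,23,28,29,30,31): 1⊕0⊕1⊕0⊕0⊕1⊕0⊕0⊕1⊕1⊕0⊕1⊕1⊕0⊕0⊕0 = 1
s8 (pos 8,9,10,11,12,13,14,15,24,25,26,27,28,29,30,31): 0⊕0⊕0⊕1⊕0⊕1⊕0⊕0⊕0⊕1⊕1⊕0⊕1⊕0⊕0⊕0 = 1
s16 (pos 16,17,18,19,20,21,22,23,24,25,26,27,28,29,30,31): 1⊕0⊕0⊕1⊕1⊕1⊕0⊕1⊕0⊕1⊕1⊕0⊕1⊕0⊕0⊕0 = 0
Syndrome s16…s1 = 01100 → error at position 12.

01100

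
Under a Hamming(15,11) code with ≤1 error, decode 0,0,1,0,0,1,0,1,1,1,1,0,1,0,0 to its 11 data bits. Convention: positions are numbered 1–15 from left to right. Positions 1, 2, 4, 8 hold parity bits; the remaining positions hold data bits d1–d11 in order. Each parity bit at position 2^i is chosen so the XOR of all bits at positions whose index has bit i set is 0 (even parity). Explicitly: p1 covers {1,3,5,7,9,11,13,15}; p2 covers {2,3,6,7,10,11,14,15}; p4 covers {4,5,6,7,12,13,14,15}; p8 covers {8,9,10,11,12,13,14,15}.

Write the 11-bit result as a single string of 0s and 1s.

s1 (pos 1,3,5,7,9,11,13,15): 0⊕1⊕0⊕0⊕1⊕1⊕1⊕0 = 0
s2 (pos 2,3,6,7,10,11,14,15): 0⊕1⊕1⊕0⊕1⊕1⊕0⊕0 = 0
s4 (pos 4,5,6,7,12,13,14,15): 0⊕0⊕1⊕0⊕0⊕1⊕0⊕0 = 0
s8 (pos 8,9,10,11,12,13,14,15): 1⊕1⊕1⊕1⊕0⊕1⊕0⊕0 = 1
Syndrome s8…s1 = 1000 → error at position 8.
Flip position 8: 001001011110100 → 001001001110100
Read data bits from positions 3,5,6,7,9,10,11,12,13,14,15: 10101110100

10101110100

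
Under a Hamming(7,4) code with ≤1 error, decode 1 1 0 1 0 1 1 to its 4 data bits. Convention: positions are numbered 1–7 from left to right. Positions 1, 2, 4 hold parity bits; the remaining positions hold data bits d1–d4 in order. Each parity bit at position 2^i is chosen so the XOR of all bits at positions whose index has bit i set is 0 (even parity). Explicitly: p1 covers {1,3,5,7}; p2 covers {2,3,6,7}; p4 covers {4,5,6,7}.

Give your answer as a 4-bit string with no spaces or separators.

0001

s1 (pos 1,3,5,7): 1⊕0⊕0⊕1 = 0
s2 (pos 2,3,6,7): 1⊕0⊕1⊕1 = 1
s4 (pos 4,5,6,7): 1⊕0⊕1⊕1 = 1
Syndrome s4…s1 = 110 → error at position 6.
Flip position 6: 1101011 → 1101001
Read data bits from positions 3,5,6,7: 0001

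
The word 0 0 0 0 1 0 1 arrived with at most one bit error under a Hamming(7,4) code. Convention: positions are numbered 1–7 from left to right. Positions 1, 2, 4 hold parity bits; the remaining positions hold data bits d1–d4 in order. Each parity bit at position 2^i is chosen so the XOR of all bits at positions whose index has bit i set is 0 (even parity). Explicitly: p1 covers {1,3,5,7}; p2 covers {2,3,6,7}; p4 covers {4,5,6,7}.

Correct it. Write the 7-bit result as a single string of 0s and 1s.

0100101

s1 (pos 1,3,5,7): 0⊕0⊕1⊕1 = 0
s2 (pos 2,3,6,7): 0⊕0⊕0⊕1 = 1
s4 (pos 4,5,6,7): 0⊕1⊕0⊕1 = 0
Syndrome s4…s1 = 010 → error at position 2.
Flip position 2: 0000101 → 0100101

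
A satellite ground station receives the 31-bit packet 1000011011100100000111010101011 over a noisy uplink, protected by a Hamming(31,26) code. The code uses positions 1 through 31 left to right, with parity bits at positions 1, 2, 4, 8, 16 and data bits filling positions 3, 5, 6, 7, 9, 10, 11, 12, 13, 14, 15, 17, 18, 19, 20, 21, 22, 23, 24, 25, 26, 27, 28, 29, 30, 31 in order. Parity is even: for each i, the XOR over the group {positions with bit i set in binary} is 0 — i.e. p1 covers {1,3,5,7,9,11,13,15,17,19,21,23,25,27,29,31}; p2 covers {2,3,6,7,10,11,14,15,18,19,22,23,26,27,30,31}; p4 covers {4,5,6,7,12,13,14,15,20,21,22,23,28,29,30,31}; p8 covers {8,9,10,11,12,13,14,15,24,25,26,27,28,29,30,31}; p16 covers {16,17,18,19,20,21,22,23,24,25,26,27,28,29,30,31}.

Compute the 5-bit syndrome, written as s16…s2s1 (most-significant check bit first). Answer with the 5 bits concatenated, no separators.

01110

s1 (pos 1,3,5,7,9,11,13,15,17,19,21,23,25,27,29,31): 1⊕0⊕0⊕1⊕1⊕1⊕0⊕0⊕0⊕0⊕1⊕0⊕0⊕0⊕0⊕1 = 0
s2 (pos 2,3,6,7,10,11,14,15,18,19,22,23,26,27,30,31): 0⊕0⊕1⊕1⊕1⊕1⊕1⊕0⊕0⊕0⊕1⊕0⊕1⊕0⊕1⊕1 = 1
s4 (pos 4,5,6,7,12,13,14,15,20,21,22,23,28,29,30,31): 0⊕0⊕1⊕1⊕0⊕0⊕1⊕0⊕1⊕1⊕1⊕0⊕1⊕0⊕1⊕1 = 1
s8 (pos 8,9,10,11,12,13,14,15,24,25,26,27,28,29,30,31): 0⊕1⊕1⊕1⊕0⊕0⊕1⊕0⊕1⊕0⊕1⊕0⊕1⊕0⊕1⊕1 = 1
s16 (pos 16,17,18,19,20,21,22,23,24,25,26,27,28,29,30,31): 0⊕0⊕0⊕0⊕1⊕1⊕1⊕0⊕1⊕0⊕1⊕0⊕1⊕0⊕1⊕1 = 0
Syndrome s16…s1 = 01110 → error at position 14.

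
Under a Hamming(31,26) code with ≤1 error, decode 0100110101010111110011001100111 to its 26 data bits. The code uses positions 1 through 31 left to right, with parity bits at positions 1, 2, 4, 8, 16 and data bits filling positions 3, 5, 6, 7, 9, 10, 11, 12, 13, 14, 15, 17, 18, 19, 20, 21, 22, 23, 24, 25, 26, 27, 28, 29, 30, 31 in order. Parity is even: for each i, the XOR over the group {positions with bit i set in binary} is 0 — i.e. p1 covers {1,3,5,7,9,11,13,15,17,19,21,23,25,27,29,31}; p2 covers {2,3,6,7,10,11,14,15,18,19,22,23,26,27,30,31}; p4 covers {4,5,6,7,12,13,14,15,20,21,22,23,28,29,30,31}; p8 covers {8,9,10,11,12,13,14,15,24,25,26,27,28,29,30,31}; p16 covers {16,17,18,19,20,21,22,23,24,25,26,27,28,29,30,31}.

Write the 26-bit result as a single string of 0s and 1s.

01100101011110011001100111

s1 (pos 1,3,5,7,9,11,13,15,17,19,21,23,25,27,29,31): 0⊕0⊕1⊕0⊕0⊕0⊕0⊕1⊕1⊕0⊕1⊕0⊕1⊕0⊕1⊕1 = 1
s2 (pos 2,3,6,7,10,11,14,15,18,19,22,23,26,27,30,31): 1⊕0⊕1⊕0⊕1⊕0⊕1⊕1⊕1⊕0⊕1⊕0⊕1⊕0⊕1⊕1 = 0
s4 (pos 4,5,6,7,12,13,14,15,20,21,22,23,28,29,30,31): 0⊕1⊕1⊕0⊕1⊕0⊕1⊕1⊕0⊕1⊕1⊕0⊕0⊕1⊕1⊕1 = 0
s8 (pos 8,9,10,11,12,13,14,15,24,25,26,27,28,29,30,31): 1⊕0⊕1⊕0⊕1⊕0⊕1⊕1⊕0⊕1⊕1⊕0⊕0⊕1⊕1⊕1 = 0
s16 (pos 16,17,18,19,20,21,22,23,24,25,26,27,28,29,30,31): 1⊕1⊕1⊕0⊕0⊕1⊕1⊕0⊕0⊕1⊕1⊕0⊕0⊕1⊕1⊕1 = 0
Syndrome s16…s1 = 00001 → error at position 1.
Flip position 1: 0100110101010111110011001100111 → 1100110101010111110011001100111
Read data bits from positions 3,5,6,7,9,10,11,12,13,14,15,17,18,19,20,21,22,23,24,25,26,27,28,29,30,31: 01100101011110011001100111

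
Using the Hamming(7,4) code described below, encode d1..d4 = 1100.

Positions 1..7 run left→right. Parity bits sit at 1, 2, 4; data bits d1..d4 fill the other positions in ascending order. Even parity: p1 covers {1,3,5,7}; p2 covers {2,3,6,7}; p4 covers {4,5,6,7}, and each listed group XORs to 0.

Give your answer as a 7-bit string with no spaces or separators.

0111100

Place data at non-parity positions: p1 p2 1 p4 1 0 0
p1 (pos 1,3,5,7): XOR of data positions = 1⊕1⊕0 = 0
p2 (pos 2,3,6,7): XOR of data positions = 1⊕0⊕0 = 1
p4 (pos 4,5,6,7): XOR of data positions = 1⊕0⊕0 = 1
Codeword: 0111100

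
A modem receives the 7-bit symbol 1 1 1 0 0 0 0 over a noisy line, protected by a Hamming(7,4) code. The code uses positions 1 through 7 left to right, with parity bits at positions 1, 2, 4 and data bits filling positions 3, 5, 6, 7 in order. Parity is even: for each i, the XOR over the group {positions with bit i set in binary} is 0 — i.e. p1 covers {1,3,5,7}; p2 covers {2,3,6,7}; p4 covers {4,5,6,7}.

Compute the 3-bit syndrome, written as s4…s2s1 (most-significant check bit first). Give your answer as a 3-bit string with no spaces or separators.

000

s1 (pos 1,3,5,7): 1⊕1⊕0⊕0 = 0
s2 (pos 2,3,6,7): 1⊕1⊕0⊕0 = 0
s4 (pos 4,5,6,7): 0⊕0⊕0⊕0 = 0
Syndrome s4…s1 = 000 → no error.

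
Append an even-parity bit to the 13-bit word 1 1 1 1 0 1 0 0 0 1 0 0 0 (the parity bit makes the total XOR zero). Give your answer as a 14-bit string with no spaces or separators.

XOR of the 13 data bits: 1⊕1⊕1⊕1⊕0⊕1⊕0⊕0⊕0⊕1⊕0⊕0⊕0 = 0
Parity bit = 0 (so all 14 bits XOR to 0).

11110100010000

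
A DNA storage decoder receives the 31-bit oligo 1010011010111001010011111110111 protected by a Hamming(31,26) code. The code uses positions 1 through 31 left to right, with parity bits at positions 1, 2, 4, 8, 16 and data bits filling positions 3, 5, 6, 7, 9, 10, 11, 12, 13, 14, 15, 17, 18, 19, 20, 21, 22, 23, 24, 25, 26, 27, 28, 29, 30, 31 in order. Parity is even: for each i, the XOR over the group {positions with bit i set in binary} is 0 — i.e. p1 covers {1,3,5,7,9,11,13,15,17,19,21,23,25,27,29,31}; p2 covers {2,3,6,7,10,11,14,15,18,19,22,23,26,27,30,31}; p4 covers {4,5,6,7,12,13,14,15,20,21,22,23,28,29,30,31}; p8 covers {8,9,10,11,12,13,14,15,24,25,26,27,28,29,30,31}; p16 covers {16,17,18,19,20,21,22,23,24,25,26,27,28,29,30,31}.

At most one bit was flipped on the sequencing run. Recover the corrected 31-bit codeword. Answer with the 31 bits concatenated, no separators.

1010011011111001010011111110111

s1 (pos 1,3,5,7,9,11,13,15,17,19,21,23,25,27,29,31): 1⊕1⊕0⊕1⊕1⊕1⊕1⊕0⊕0⊕0⊕1⊕1⊕1⊕1⊕1⊕1 = 0
s2 (pos 2,3,6,7,10,11,14,15,18,19,22,23,26,27,30,31): 0⊕1⊕1⊕1⊕0⊕1⊕0⊕0⊕1⊕0⊕1⊕1⊕1⊕1⊕1⊕1 = 1
s4 (pos 4,5,6,7,12,13,14,15,20,21,22,23,28,29,30,31): 0⊕0⊕1⊕1⊕1⊕1⊕0⊕0⊕0⊕1⊕1⊕1⊕0⊕1⊕1⊕1 = 0
s8 (pos 8,9,10,11,12,13,14,15,24,25,26,27,28,29,30,31): 0⊕1⊕0⊕1⊕1⊕1⊕0⊕0⊕1⊕1⊕1⊕1⊕0⊕1⊕1⊕1 = 1
s16 (pos 16,17,18,19,20,21,22,23,24,25,26,27,28,29,30,31): 1⊕0⊕1⊕0⊕0⊕1⊕1⊕1⊕1⊕1⊕1⊕1⊕0⊕1⊕1⊕1 = 0
Syndrome s16…s1 = 01010 → error at position 10.
Flip position 10: 1010011010111001010011111110111 → 1010011011111001010011111110111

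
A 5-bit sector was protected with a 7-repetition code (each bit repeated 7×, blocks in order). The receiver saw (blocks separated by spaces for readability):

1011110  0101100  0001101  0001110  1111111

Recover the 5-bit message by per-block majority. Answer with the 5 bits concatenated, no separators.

10001

Block 1 (1011110): 5 ones → 1
Block 2 (0101100): 3 ones → 0
Block 3 (0001101): 3 ones → 0
Block 4 (0001110): 3 ones → 0
Block 5 (1111111): 7 ones → 1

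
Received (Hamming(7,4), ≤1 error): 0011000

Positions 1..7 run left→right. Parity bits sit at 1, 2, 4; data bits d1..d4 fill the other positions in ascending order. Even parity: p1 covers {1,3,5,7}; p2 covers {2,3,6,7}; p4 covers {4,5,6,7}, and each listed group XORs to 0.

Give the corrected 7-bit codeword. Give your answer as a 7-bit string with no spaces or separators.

0011001

s1 (pos 1,3,5,7): 0⊕1⊕0⊕0 = 1
s2 (pos 2,3,6,7): 0⊕1⊕0⊕0 = 1
s4 (pos 4,5,6,7): 1⊕0⊕0⊕0 = 1
Syndrome s4…s1 = 111 → error at position 7.
Flip position 7: 0011000 → 0011001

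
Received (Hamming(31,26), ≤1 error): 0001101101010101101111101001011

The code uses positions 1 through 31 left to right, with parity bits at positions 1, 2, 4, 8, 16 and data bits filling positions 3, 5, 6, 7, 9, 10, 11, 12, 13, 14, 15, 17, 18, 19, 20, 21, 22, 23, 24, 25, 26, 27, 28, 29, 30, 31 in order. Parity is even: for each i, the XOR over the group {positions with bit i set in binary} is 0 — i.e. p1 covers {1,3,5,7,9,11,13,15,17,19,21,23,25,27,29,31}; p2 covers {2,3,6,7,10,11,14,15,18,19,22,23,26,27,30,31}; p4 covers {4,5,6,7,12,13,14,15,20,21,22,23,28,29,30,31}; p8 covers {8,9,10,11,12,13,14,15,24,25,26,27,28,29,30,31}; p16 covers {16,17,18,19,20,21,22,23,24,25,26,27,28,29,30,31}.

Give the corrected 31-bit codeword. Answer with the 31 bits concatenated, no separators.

0001101101010100101111101001011

s1 (pos 1,3,5,7,9,11,13,15,17,19,21,23,25,27,29,31): 0⊕0⊕1⊕1⊕0⊕0⊕0⊕0⊕1⊕1⊕1⊕1⊕1⊕0⊕0⊕1 = 0
s2 (pos 2,3,6,7,10,11,14,15,18,19,22,23,26,27,30,31): 0⊕0⊕0⊕1⊕1⊕0⊕1⊕0⊕0⊕1⊕1⊕1⊕0⊕0⊕1⊕1 = 0
s4 (pos 4,5,6,7,12,13,14,15,20,21,22,23,28,29,30,31): 1⊕1⊕0⊕1⊕1⊕0⊕1⊕0⊕1⊕1⊕1⊕1⊕1⊕0⊕1⊕1 = 0
s8 (pos 8,9,10,11,12,13,14,15,24,25,26,27,28,29,30,31): 1⊕0⊕1⊕0⊕1⊕0⊕1⊕0⊕0⊕1⊕0⊕0⊕1⊕0⊕1⊕1 = 0
s16 (pos 16,17,18,19,20,21,22,23,24,25,26,27,28,29,30,31): 1⊕1⊕0⊕1⊕1⊕1⊕1⊕1⊕0⊕1⊕0⊕0⊕1⊕0⊕1⊕1 = 1
Syndrome s16…s1 = 10000 → error at position 16.
Flip position 16: 0001101101010101101111101001011 → 0001101101010100101111101001011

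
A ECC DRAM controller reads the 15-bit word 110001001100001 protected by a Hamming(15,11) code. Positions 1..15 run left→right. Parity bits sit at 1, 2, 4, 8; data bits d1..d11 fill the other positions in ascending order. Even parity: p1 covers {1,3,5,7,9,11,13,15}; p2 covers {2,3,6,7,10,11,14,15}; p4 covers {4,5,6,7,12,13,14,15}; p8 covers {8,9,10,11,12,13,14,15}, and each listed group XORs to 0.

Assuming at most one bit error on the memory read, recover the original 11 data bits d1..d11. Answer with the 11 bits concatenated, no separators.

00100100001

s1 (pos 1,3,5,7,9,11,13,15): 1⊕0⊕0⊕0⊕1⊕0⊕0⊕1 = 1
s2 (pos 2,3,6,7,10,11,14,15): 1⊕0⊕1⊕0⊕1⊕0⊕0⊕1 = 0
s4 (pos 4,5,6,7,12,13,14,15): 0⊕0⊕1⊕0⊕0⊕0⊕0⊕1 = 0
s8 (pos 8,9,10,11,12,13,14,15): 0⊕1⊕1⊕0⊕0⊕0⊕0⊕1 = 1
Syndrome s8…s1 = 1001 → error at position 9.
Flip position 9: 110001001100001 → 110001000100001
Read data bits from positions 3,5,6,7,9,10,11,12,13,14,15: 00100100001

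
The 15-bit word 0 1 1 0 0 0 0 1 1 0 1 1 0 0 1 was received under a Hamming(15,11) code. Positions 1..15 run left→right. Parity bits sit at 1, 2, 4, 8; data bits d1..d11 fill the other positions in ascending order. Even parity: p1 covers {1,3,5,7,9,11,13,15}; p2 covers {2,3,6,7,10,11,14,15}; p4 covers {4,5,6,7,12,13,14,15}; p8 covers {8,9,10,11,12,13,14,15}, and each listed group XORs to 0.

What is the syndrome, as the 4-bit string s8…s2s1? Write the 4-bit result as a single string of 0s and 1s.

s1 (pos 1,3,5,7,9,11,13,15): 0⊕1⊕0⊕0⊕1⊕1⊕0⊕1 = 0
s2 (pos 2,3,6,7,10,11,14,15): 1⊕1⊕0⊕0⊕0⊕1⊕0⊕1 = 0
s4 (pos 4,5,6,7,12,13,14,15): 0⊕0⊕0⊕0⊕1⊕0⊕0⊕1 = 0
s8 (pos 8,9,10,11,12,13,14,15): 1⊕1⊕0⊕1⊕1⊕0⊕0⊕1 = 1
Syndrome s8…s1 = 1000 → error at position 8.

1000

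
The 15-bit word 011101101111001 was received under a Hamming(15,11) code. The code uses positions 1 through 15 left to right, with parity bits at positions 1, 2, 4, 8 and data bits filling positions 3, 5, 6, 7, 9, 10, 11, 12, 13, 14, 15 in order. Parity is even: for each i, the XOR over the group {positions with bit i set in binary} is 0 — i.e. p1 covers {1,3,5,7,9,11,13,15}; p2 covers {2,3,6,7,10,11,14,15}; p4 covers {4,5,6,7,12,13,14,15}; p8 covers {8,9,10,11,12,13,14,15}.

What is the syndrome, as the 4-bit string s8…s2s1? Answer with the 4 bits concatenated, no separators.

s1 (pos 1,3,5,7,9,11,13,15): 0⊕1⊕0⊕1⊕1⊕1⊕0⊕1 = 1
s2 (pos 2,3,6,7,10,11,14,15): 1⊕1⊕1⊕1⊕1⊕1⊕0⊕1 = 1
s4 (pos 4,5,6,7,12,13,14,15): 1⊕0⊕1⊕1⊕1⊕0⊕0⊕1 = 1
s8 (pos 8,9,10,11,12,13,14,15): 0⊕1⊕1⊕1⊕1⊕0⊕0⊕1 = 1
Syndrome s8…s1 = 1111 → error at position 15.

1111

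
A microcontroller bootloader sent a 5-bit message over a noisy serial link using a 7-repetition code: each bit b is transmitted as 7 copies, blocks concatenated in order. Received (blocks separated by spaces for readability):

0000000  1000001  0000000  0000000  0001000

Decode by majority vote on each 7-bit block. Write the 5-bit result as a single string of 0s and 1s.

Block 1 (0000000): 0 ones → 0
Block 2 (1000001): 2 ones → 0
Block 3 (0000000): 0 ones → 0
Block 4 (0000000): 0 ones → 0
Block 5 (0001000): 1 one → 0

00000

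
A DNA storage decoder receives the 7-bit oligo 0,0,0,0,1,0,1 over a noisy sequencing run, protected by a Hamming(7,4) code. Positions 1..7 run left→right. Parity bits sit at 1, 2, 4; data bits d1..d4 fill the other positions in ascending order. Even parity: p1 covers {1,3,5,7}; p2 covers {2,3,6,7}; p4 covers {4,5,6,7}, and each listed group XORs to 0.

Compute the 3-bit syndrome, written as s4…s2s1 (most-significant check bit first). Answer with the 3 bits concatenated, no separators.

010

s1 (pos 1,3,5,7): 0⊕0⊕1⊕1 = 0
s2 (pos 2,3,6,7): 0⊕0⊕0⊕1 = 1
s4 (pos 4,5,6,7): 0⊕1⊕0⊕1 = 0
Syndrome s4…s1 = 010 → error at position 2.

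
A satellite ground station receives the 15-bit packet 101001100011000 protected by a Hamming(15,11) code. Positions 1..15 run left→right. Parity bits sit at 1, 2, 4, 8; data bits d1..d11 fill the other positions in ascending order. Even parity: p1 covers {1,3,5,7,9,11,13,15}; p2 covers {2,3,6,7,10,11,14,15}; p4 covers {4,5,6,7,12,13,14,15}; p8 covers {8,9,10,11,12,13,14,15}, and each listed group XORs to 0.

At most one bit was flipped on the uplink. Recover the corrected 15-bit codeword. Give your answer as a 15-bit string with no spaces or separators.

s1 (pos 1,3,5,7,9,11,13,15): 1⊕1⊕0⊕1⊕0⊕1⊕0⊕0 = 0
s2 (pos 2,3,6,7,10,11,14,15): 0⊕1⊕1⊕1⊕0⊕1⊕0⊕0 = 0
s4 (pos 4,5,6,7,12,13,14,15): 0⊕0⊕1⊕1⊕1⊕0⊕0⊕0 = 1
s8 (pos 8,9,10,11,12,13,14,15): 0⊕0⊕0⊕1⊕1⊕0⊕0⊕0 = 0
Syndrome s8…s1 = 0100 → error at position 4.
Flip position 4: 101001100011000 → 101101100011000

101101100011000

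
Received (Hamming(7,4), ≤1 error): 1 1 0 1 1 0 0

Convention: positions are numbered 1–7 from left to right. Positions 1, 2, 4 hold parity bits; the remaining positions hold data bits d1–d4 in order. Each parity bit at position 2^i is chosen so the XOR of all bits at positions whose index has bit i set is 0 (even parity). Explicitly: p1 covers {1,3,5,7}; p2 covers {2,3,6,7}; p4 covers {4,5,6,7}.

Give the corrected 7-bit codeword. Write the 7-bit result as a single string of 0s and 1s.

1001100

s1 (pos 1,3,5,7): 1⊕0⊕1⊕0 = 0
s2 (pos 2,3,6,7): 1⊕0⊕0⊕0 = 1
s4 (pos 4,5,6,7): 1⊕1⊕0⊕0 = 0
Syndrome s4…s1 = 010 → error at position 2.
Flip position 2: 1101100 → 1001100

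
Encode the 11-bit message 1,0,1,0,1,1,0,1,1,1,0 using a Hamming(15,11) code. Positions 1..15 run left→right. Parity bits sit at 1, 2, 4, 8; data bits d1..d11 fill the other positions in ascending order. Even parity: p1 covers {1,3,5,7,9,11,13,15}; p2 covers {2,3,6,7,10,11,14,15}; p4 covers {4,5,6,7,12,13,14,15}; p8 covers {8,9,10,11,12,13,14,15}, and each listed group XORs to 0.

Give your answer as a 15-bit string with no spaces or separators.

Place data at non-parity positions: p1 p2 1 p4 0 1 0 p8 1 1 0 1 1 1 0
p1 (pos 1,3,5,7,9,11,13,15): XOR of data positions = 1⊕0⊕0⊕1⊕0⊕1⊕0 = 1
p2 (pos 2,3,6,7,10,11,14,15): XOR of data positions = 1⊕1⊕0⊕1⊕0⊕1⊕0 = 0
p4 (pos 4,5,6,7,12,13,14,15): XOR of data positions = 0⊕1⊕0⊕1⊕1⊕1⊕0 = 0
p8 (pos 8,9,10,11,12,13,14,15): XOR of data positions = 1⊕1⊕0⊕1⊕1⊕1⊕0 = 1
Codeword: 101001011101110

101001011101110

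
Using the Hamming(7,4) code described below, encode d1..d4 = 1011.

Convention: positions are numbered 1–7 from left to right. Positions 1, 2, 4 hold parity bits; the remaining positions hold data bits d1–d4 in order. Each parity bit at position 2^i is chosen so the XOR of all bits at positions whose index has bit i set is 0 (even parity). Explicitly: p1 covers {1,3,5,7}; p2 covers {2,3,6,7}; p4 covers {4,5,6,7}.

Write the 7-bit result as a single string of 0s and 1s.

0110011

Place data at non-parity positions: p1 p2 1 p4 0 1 1
p1 (pos 1,3,5,7): XOR of data positions = 1⊕0⊕1 = 0
p2 (pos 2,3,6,7): XOR of data positions = 1⊕1⊕1 = 1
p4 (pos 4,5,6,7): XOR of data positions = 0⊕1⊕1 = 0
Codeword: 0110011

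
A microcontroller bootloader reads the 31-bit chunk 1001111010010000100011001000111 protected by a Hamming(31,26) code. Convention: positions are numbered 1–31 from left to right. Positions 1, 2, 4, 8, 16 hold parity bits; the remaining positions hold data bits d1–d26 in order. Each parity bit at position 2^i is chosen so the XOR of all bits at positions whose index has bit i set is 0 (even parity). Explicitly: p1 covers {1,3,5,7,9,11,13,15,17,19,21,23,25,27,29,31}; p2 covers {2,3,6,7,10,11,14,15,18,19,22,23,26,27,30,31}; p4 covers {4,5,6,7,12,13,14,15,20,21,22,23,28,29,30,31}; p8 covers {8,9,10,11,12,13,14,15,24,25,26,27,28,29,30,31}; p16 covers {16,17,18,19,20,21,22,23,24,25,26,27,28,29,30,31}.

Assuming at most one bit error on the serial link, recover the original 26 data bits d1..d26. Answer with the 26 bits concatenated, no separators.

01111001000101011001000111

s1 (pos 1,3,5,7,9,11,13,15,17,19,21,23,25,27,29,31): 1⊕0⊕1⊕1⊕1⊕0⊕0⊕0⊕1⊕0⊕1⊕0⊕1⊕0⊕1⊕1 = 1
s2 (pos 2,3,6,7,10,11,14,15,18,19,22,23,26,27,30,31): 0⊕0⊕1⊕1⊕0⊕0⊕0⊕0⊕0⊕0⊕1⊕0⊕0⊕0⊕1⊕1 = 1
s4 (pos 4,5,6,7,12,13,14,15,20,21,22,23,28,29,30,31): 1⊕1⊕1⊕1⊕1⊕0⊕0⊕0⊕0⊕1⊕1⊕0⊕0⊕1⊕1⊕1 = 0
s8 (pos 8,9,10,11,12,13,14,15,24,25,26,27,28,29,30,31): 0⊕1⊕0⊕0⊕1⊕0⊕0⊕0⊕0⊕1⊕0⊕0⊕0⊕1⊕1⊕1 = 0
s16 (pos 16,17,18,19,20,21,22,23,24,25,26,27,28,29,30,31): 0⊕1⊕0⊕0⊕0⊕1⊕1⊕0⊕0⊕1⊕0⊕0⊕0⊕1⊕1⊕1 = 1
Syndrome s16…s1 = 10011 → error at position 19.
Flip position 19: 1001111010010000100011001000111 → 1001111010010000101011001000111
Read data bits from positions 3,5,6,7,9,10,11,12,13,14,15,17,18,19,20,21,22,23,24,25,26,27,28,29,30,31: 01111001000101011001000111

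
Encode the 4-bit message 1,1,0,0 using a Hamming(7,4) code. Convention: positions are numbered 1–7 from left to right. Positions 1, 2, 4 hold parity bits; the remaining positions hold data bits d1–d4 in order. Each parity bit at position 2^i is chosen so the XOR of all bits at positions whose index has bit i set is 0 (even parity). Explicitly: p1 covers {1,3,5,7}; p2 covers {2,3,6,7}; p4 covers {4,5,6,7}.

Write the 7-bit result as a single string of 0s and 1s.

0111100

Place data at non-parity positions: p1 p2 1 p4 1 0 0
p1 (pos 1,3,5,7): XOR of data positions = 1⊕1⊕0 = 0
p2 (pos 2,3,6,7): XOR of data positions = 1⊕0⊕0 = 1
p4 (pos 4,5,6,7): XOR of data positions = 1⊕0⊕0 = 1
Codeword: 0111100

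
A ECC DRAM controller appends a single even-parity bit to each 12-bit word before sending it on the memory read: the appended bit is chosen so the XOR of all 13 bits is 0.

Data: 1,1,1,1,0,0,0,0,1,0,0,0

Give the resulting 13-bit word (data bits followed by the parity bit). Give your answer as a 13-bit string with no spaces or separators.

XOR of the 12 data bits: 1⊕1⊕1⊕1⊕0⊕0⊕0⊕0⊕1⊕0⊕0⊕0 = 1
Parity bit = 1 (so all 13 bits XOR to 0).

1111000010001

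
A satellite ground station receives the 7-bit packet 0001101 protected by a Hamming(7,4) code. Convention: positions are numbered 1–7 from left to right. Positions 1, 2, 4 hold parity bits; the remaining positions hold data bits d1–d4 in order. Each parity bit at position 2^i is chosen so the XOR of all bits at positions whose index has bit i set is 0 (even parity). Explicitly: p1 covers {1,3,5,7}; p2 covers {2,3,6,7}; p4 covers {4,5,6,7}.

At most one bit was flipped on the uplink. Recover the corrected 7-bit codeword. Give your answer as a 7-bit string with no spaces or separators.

s1 (pos 1,3,5,7): 0⊕0⊕1⊕1 = 0
s2 (pos 2,3,6,7): 0⊕0⊕0⊕1 = 1
s4 (pos 4,5,6,7): 1⊕1⊕0⊕1 = 1
Syndrome s4…s1 = 110 → error at position 6.
Flip position 6: 0001101 → 0001111

0001111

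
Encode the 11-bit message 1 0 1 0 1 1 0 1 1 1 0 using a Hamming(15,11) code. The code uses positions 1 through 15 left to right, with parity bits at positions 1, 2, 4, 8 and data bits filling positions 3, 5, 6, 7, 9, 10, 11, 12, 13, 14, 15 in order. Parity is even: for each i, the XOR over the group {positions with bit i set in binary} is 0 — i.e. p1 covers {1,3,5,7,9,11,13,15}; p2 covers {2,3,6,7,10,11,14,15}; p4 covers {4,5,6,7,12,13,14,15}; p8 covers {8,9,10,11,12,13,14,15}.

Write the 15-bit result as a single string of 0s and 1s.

101001011101110

Place data at non-parity positions: p1 p2 1 p4 0 1 0 p8 1 1 0 1 1 1 0
p1 (pos 1,3,5,7,9,11,13,15): XOR of data positions = 1⊕0⊕0⊕1⊕0⊕1⊕0 = 1
p2 (pos 2,3,6,7,10,11,14,15): XOR of data positions = 1⊕1⊕0⊕1⊕0⊕1⊕0 = 0
p4 (pos 4,5,6,7,12,13,14,15): XOR of data positions = 0⊕1⊕0⊕1⊕1⊕1⊕0 = 0
p8 (pos 8,9,10,11,12,13,14,15): XOR of data positions = 1⊕1⊕0⊕1⊕1⊕1⊕0 = 1
Codeword: 101001011101110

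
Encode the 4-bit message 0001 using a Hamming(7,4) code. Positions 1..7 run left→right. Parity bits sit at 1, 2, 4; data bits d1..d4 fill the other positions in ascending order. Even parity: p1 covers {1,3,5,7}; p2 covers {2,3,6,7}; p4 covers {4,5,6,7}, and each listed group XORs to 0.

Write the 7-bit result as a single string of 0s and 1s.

Place data at non-parity positions: p1 p2 0 p4 0 0 1
p1 (pos 1,3,5,7): XOR of data positions = 0⊕0⊕1 = 1
p2 (pos 2,3,6,7): XOR of data positions = 0⊕0⊕1 = 1
p4 (pos 4,5,6,7): XOR of data positions = 0⊕0⊕1 = 1
Codeword: 1101001

1101001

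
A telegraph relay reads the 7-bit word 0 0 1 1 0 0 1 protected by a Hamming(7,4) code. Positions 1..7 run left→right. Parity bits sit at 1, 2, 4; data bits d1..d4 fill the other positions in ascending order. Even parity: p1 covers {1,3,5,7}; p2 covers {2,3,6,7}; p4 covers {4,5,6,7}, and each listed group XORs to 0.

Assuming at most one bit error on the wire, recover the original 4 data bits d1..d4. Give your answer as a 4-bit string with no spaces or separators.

1001

s1 (pos 1,3,5,7): 0⊕1⊕0⊕1 = 0
s2 (pos 2,3,6,7): 0⊕1⊕0⊕1 = 0
s4 (pos 4,5,6,7): 1⊕0⊕0⊕1 = 0
Syndrome s4…s1 = 000 → no error.
Read data bits from positions 3,5,6,7: 1001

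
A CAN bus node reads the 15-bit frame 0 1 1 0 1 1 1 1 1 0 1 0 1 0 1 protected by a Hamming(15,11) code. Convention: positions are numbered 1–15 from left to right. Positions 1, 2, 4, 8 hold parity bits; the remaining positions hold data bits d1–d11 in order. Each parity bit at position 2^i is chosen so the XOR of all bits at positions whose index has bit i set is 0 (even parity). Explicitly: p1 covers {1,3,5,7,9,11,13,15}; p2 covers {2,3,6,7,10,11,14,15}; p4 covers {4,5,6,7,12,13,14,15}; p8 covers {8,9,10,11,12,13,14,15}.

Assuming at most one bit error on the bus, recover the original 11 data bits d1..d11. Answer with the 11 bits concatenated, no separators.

s1 (pos 1,3,5,7,9,11,13,15): 0⊕1⊕1⊕1⊕1⊕1⊕1⊕1 = 1
s2 (pos 2,3,6,7,10,11,14,15): 1⊕1⊕1⊕1⊕0⊕1⊕0⊕1 = 0
s4 (pos 4,5,6,7,12,13,14,15): 0⊕1⊕1⊕1⊕0⊕1⊕0⊕1 = 1
s8 (pos 8,9,10,11,12,13,14,15): 1⊕1⊕0⊕1⊕0⊕1⊕0⊕1 = 1
Syndrome s8…s1 = 1101 → error at position 13.
Flip position 13: 011011111010101 → 011011111010001
Read data bits from positions 3,5,6,7,9,10,11,12,13,14,15: 11111010001

11111010001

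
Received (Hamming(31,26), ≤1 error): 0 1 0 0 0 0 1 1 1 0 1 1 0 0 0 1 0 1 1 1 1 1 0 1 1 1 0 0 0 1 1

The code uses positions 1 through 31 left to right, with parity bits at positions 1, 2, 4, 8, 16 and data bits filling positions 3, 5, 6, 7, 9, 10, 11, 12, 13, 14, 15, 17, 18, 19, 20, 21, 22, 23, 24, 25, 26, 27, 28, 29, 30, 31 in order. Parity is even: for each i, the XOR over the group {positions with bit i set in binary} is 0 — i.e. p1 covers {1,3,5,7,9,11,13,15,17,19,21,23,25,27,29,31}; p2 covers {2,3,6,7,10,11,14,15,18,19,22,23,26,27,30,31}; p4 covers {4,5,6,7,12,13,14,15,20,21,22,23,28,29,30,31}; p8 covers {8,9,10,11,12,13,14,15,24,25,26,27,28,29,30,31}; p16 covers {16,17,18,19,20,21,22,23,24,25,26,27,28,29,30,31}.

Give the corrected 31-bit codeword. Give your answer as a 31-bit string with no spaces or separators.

s1 (pos 1,3,5,7,9,11,13,15,17,19,21,23,25,27,29,31): 0⊕0⊕0⊕1⊕1⊕1⊕0⊕0⊕0⊕1⊕1⊕0⊕1⊕0⊕0⊕1 = 1
s2 (pos 2,3,6,7,10,11,14,15,18,19,22,23,26,27,30,31): 1⊕0⊕0⊕1⊕0⊕1⊕0⊕0⊕1⊕1⊕1⊕0⊕1⊕0⊕1⊕1 = 1
s4 (pos 4,5,6,7,12,13,14,15,20,21,22,23,28,29,30,31): 0⊕0⊕0⊕1⊕1⊕0⊕0⊕0⊕1⊕1⊕1⊕0⊕0⊕0⊕1⊕1 = 1
s8 (pos 8,9,10,11,12,13,14,15,24,25,26,27,28,29,30,31): 1⊕1⊕0⊕1⊕1⊕0⊕0⊕0⊕1⊕1⊕1⊕0⊕0⊕0⊕1⊕1 = 1
s16 (pos 16,17,18,19,20,21,22,23,24,25,26,27,28,29,30,31): 1⊕0⊕1⊕1⊕1⊕1⊕1⊕0⊕1⊕1⊕1⊕0⊕0⊕0⊕1⊕1 = 1
Syndrome s16…s1 = 11111 → error at position 31.
Flip position 31: 0100001110110001011111011100011 → 0100001110110001011111011100010

0100001110110001011111011100010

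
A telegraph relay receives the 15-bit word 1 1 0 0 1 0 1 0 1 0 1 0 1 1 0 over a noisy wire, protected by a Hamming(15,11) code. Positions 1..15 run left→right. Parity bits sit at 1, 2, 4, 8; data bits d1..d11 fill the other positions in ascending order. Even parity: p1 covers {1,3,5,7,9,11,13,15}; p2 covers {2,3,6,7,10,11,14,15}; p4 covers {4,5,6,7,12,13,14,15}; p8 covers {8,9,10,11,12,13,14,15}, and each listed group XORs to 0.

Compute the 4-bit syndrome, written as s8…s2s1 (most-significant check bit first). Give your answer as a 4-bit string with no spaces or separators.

0000

s1 (pos 1,3,5,7,9,11,13,15): 1⊕0⊕1⊕1⊕1⊕1⊕1⊕0 = 0
s2 (pos 2,3,6,7,10,11,14,15): 1⊕0⊕0⊕1⊕0⊕1⊕1⊕0 = 0
s4 (pos 4,5,6,7,12,13,14,15): 0⊕1⊕0⊕1⊕0⊕1⊕1⊕0 = 0
s8 (pos 8,9,10,11,12,13,14,15): 0⊕1⊕0⊕1⊕0⊕1⊕1⊕0 = 0
Syndrome s8…s1 = 0000 → no error.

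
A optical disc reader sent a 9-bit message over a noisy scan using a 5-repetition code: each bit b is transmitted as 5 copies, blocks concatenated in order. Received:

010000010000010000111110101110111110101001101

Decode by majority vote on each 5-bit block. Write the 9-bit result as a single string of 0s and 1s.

000011101

Block 1 (01000): 1 one → 0
Block 2 (00100): 1 one → 0
Block 3 (00010): 1 one → 0
Block 4 (00011): 2 ones → 0
Block 5 (11101): 4 ones → 1
Block 6 (01110): 3 ones → 1
Block 7 (11111): 5 ones → 1
Block 8 (01010): 2 ones → 0
Block 9 (01101): 3 ones → 1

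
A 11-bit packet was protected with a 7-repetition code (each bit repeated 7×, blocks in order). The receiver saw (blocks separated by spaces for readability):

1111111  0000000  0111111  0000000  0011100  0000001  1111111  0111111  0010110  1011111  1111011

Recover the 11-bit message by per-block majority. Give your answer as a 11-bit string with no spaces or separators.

Block 1 (1111111): 7 ones → 1
Block 2 (0000000): 0 ones → 0
Block 3 (0111111): 6 ones → 1
Block 4 (0000000): 0 ones → 0
Block 5 (0011100): 3 ones → 0
Block 6 (0000001): 1 one → 0
Block 7 (1111111): 7 ones → 1
Block 8 (0111111): 6 ones → 1
Block 9 (0010110): 3 ones → 0
Block 10 (1011111): 6 ones → 1
Block 11 (1111011): 6 ones → 1

10100011011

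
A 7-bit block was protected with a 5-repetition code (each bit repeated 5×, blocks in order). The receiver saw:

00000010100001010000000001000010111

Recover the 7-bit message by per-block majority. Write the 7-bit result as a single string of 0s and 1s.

0000001

Block 1 (00000): 0 ones → 0
Block 2 (01010): 2 ones → 0
Block 3 (00010): 1 one → 0
Block 4 (10000): 1 one → 0
Block 5 (00000): 0 ones → 0
Block 6 (10000): 1 one → 0
Block 7 (10111): 4 ones → 1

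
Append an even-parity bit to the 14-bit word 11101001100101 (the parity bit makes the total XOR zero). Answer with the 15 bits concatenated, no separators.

XOR of the 14 data bits: 1⊕1⊕1⊕0⊕1⊕0⊕0⊕1⊕1⊕0⊕0⊕1⊕0⊕1 = 0
Parity bit = 0 (so all 15 bits XOR to 0).

111010011001010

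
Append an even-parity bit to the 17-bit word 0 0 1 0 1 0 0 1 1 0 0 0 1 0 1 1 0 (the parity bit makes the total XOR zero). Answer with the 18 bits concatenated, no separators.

001010011000101101

XOR of the 17 data bits: 0⊕0⊕1⊕0⊕1⊕0⊕0⊕1⊕1⊕0⊕0⊕0⊕1⊕0⊕1⊕1⊕0 = 1
Parity bit = 1 (so all 18 bits XOR to 0).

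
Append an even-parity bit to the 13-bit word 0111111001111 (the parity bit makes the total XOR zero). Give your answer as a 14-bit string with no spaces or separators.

01111110011110

XOR of the 13 data bits: 0⊕1⊕1⊕1⊕1⊕1⊕1⊕0⊕0⊕1⊕1⊕1⊕1 = 0
Parity bit = 0 (so all 14 bits XOR to 0).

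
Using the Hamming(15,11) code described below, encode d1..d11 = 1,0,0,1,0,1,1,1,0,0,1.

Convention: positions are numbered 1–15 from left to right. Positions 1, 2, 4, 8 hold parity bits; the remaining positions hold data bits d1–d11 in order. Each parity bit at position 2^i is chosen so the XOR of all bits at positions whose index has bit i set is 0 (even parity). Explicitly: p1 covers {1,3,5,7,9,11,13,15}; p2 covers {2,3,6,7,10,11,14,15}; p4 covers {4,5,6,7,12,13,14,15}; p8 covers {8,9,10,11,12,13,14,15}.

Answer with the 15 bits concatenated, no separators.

Place data at non-parity positions: p1 p2 1 p4 0 0 1 p8 0 1 1 1 0 0 1
p1 (pos 1,3,5,7,9,11,13,15): XOR of data positions = 1⊕0⊕1⊕0⊕1⊕0⊕1 = 0
p2 (pos 2,3,6,7,10,11,14,15): XOR of data positions = 1⊕0⊕1⊕1⊕1⊕0⊕1 = 1
p4 (pos 4,5,6,7,12,13,14,15): XOR of data positions = 0⊕0⊕1⊕1⊕0⊕0⊕1 = 1
p8 (pos 8,9,10,11,12,13,14,15): XOR of data positions = 0⊕1⊕1⊕1⊕0⊕0⊕1 = 0
Codeword: 011100100111001

011100100111001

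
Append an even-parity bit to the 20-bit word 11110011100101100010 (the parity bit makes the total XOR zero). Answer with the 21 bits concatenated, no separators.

111100111001011000101

XOR of the 20 data bits: 1⊕1⊕1⊕1⊕0⊕0⊕1⊕1⊕1⊕0⊕0⊕1⊕0⊕1⊕1⊕0⊕0⊕0⊕1⊕0 = 1
Parity bit = 1 (so all 21 bits XOR to 0).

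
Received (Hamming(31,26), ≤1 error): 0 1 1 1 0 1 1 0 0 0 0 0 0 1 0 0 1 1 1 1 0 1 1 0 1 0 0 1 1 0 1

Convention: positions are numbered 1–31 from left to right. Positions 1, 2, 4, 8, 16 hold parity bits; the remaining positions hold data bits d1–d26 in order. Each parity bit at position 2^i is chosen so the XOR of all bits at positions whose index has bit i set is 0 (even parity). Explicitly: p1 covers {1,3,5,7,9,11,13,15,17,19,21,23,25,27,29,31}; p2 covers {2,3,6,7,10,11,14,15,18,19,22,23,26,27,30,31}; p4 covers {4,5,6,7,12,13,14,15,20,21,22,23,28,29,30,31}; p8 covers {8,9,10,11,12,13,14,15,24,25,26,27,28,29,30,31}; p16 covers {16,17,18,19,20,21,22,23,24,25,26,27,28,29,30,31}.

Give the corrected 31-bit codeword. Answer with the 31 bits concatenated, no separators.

0111011100000100111101101001101

s1 (pos 1,3,5,7,9,11,13,15,17,19,21,23,25,27,29,31): 0⊕1⊕0⊕1⊕0⊕0⊕0⊕0⊕1⊕1⊕0⊕1⊕1⊕0⊕1⊕1 = 0
s2 (pos 2,3,6,7,10,11,14,15,18,19,22,23,26,27,30,31): 1⊕1⊕1⊕1⊕0⊕0⊕1⊕0⊕1⊕1⊕1⊕1⊕0⊕0⊕0⊕1 = 0
s4 (pos 4,5,6,7,12,13,14,15,20,21,22,23,28,29,30,31): 1⊕0⊕1⊕1⊕0⊕0⊕1⊕0⊕1⊕0⊕1⊕1⊕1⊕1⊕0⊕1 = 0
s8 (pos 8,9,10,11,12,13,14,15,24,25,26,27,28,29,30,31): 0⊕0⊕0⊕0⊕0⊕0⊕1⊕0⊕0⊕1⊕0⊕0⊕1⊕1⊕0⊕1 = 1
s16 (pos 16,17,18,19,20,21,22,23,24,25,26,27,28,29,30,31): 0⊕1⊕1⊕1⊕1⊕0⊕1⊕1⊕0⊕1⊕0⊕0⊕1⊕1⊕0⊕1 = 0
Syndrome s16…s1 = 01000 → error at position 8.
Flip position 8: 0111011000000100111101101001101 → 0111011100000100111101101001101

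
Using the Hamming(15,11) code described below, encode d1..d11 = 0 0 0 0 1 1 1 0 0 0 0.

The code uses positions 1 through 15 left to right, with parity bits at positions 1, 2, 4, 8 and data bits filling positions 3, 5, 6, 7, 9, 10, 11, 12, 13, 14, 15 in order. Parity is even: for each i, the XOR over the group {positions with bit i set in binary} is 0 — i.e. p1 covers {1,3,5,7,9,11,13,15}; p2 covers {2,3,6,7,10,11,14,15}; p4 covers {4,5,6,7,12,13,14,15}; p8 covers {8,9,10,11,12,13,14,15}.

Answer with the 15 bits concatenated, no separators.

Place data at non-parity positions: p1 p2 0 p4 0 0 0 p8 1 1 1 0 0 0 0
p1 (pos 1,3,5,7,9,11,13,15): XOR of data positions = 0⊕0⊕0⊕1⊕1⊕0⊕0 = 0
p2 (pos 2,3,6,7,10,11,14,15): XOR of data positions = 0⊕0⊕0⊕1⊕1⊕0⊕0 = 0
p4 (pos 4,5,6,7,12,13,14,15): XOR of data positions = 0⊕0⊕0⊕0⊕0⊕0⊕0 = 0
p8 (pos 8,9,10,11,12,13,14,15): XOR of data positions = 1⊕1⊕1⊕0⊕0⊕0⊕0 = 1
Codeword: 000000011110000

000000011110000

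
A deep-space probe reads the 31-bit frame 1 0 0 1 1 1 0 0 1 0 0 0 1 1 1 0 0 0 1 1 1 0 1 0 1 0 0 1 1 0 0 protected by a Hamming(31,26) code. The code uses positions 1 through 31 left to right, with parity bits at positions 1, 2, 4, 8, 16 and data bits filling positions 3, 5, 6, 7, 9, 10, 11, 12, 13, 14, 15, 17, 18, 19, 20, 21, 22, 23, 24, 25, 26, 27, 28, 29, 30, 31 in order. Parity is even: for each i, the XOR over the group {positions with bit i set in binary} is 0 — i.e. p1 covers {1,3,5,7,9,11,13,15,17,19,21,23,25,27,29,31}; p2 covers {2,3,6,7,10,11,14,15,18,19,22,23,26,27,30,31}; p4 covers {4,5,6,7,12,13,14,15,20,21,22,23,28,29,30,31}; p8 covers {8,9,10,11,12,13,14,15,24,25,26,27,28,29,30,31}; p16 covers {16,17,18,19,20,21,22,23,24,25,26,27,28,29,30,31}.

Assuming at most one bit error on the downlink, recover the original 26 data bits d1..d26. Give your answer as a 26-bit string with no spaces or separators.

01101000111001110101001110

s1 (pos 1,3,5,7,9,11,13,15,17,19,21,23,25,27,29,31): 1⊕0⊕1⊕0⊕1⊕0⊕1⊕1⊕0⊕1⊕1⊕1⊕1⊕0⊕1⊕0 = 0
s2 (pos 2,3,6,7,10,11,14,15,18,19,22,23,26,27,30,31): 0⊕0⊕1⊕0⊕0⊕0⊕1⊕1⊕0⊕1⊕0⊕1⊕0⊕0⊕0⊕0 = 1
s4 (pos 4,5,6,7,12,13,14,15,20,21,22,23,28,29,30,31): 1⊕1⊕1⊕0⊕0⊕1⊕1⊕1⊕1⊕1⊕0⊕1⊕1⊕1⊕0⊕0 = 1
s8 (pos 8,9,10,11,12,13,14,15,24,25,26,27,28,29,30,31): 0⊕1⊕0⊕0⊕0⊕1⊕1⊕1⊕0⊕1⊕0⊕0⊕1⊕1⊕0⊕0 = 1
s16 (pos 16,17,18,19,20,21,22,23,24,25,26,27,28,29,30,31): 0⊕0⊕0⊕1⊕1⊕1⊕0⊕1⊕0⊕1⊕0⊕0⊕1⊕1⊕0⊕0 = 1
Syndrome s16…s1 = 11110 → error at position 30.
Flip position 30: 1001110010001110001110101001100 → 1001110010001110001110101001110
Read data bits from positions 3,5,6,7,9,10,11,12,13,14,15,17,18,19,20,21,22,23,24,25,26,27,28,29,30,31: 01101000111001110101001110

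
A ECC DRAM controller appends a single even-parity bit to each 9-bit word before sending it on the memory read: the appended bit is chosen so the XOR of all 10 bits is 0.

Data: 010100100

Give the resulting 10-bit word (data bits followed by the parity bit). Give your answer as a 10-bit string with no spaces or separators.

XOR of the 9 data bits: 0⊕1⊕0⊕1⊕0⊕0⊕1⊕0⊕0 = 1
Parity bit = 1 (so all 10 bits XOR to 0).

0101001001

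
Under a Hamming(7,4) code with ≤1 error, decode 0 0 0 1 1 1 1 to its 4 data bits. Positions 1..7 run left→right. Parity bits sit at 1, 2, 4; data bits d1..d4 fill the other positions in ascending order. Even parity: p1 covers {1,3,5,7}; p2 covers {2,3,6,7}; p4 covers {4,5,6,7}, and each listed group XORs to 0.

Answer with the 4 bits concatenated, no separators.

0111

s1 (pos 1,3,5,7): 0⊕0⊕1⊕1 = 0
s2 (pos 2,3,6,7): 0⊕0⊕1⊕1 = 0
s4 (pos 4,5,6,7): 1⊕1⊕1⊕1 = 0
Syndrome s4…s1 = 000 → no error.
Read data bits from positions 3,5,6,7: 0111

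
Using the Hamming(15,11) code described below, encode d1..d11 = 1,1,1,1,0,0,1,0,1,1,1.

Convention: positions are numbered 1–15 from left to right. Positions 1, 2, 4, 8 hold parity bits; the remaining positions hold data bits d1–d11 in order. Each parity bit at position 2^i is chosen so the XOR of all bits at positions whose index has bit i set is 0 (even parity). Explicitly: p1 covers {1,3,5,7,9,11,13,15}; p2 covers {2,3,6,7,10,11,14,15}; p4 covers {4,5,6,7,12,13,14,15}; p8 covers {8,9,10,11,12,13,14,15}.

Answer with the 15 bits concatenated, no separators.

Place data at non-parity positions: p1 p2 1 p4 1 1 1 p8 0 0 1 0 1 1 1
p1 (pos 1,3,5,7,9,11,13,15): XOR of data positions = 1⊕1⊕1⊕0⊕1⊕1⊕1 = 0
p2 (pos 2,3,6,7,10,11,14,15): XOR of data positions = 1⊕1⊕1⊕0⊕1⊕1⊕1 = 0
p4 (pos 4,5,6,7,12,13,14,15): XOR of data positions = 1⊕1⊕1⊕0⊕1⊕1⊕1 = 0
p8 (pos 8,9,10,11,12,13,14,15): XOR of data positions = 0⊕0⊕1⊕0⊕1⊕1⊕1 = 0
Codeword: 001011100010111

001011100010111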